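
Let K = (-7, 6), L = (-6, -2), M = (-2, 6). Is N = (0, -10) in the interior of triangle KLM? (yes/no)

Barycentric coordinates of N: (-2, 2, 1).
The three coordinates are negative, positive, positive; a point is interior exactly when all three are positive.

no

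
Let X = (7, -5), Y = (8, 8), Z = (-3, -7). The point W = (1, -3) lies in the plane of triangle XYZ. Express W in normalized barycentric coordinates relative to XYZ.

Signed area of the reference triangle: [XYZ] = ½·(7·(8−(-7)) + 8·(-7−(-5)) + (-3)·(-5−8)) = ½·(105 − 16 + 39) = 64.
[WYZ] = ½·(1·(8−(-7)) + 8·(-7−(-3)) + (-3)·(-3−8)) = ½·(15 − 32 + 33) = 8, so the X-coordinate is 8/64 = 1/8.
[XWZ] = ½·(7·(-3−(-7)) + 1·(-7−(-5)) + (-3)·(-5−(-3))) = ½·(28 − 2 + 6) = 16, so the Y-coordinate is 1/4.
[XYW] = ½·(7·(8−(-3)) + 8·(-3−(-5)) + 1·(-5−8)) = ½·(77 + 16 − 13) = 40, so the Z-coordinate is 5/8.

(1/8, 1/4, 5/8)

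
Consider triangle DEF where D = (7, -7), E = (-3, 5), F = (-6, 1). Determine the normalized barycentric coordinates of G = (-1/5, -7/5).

(2/5, 1/5, 2/5)

Signed area of the reference triangle: [DEF] = ½·(7·(5−1) + (-3)·(1−(-7)) + (-6)·(-7−5)) = ½·(28 − 24 + 72) = 38.
[GEF] = ½·((-1/5)·(5−1) + (-3)·(1−(-7/5)) + (-6)·(-7/5−5)) = ½·(-4/5 − 36/5 + 192/5) = 76/5, so the D-coordinate is (76/5)/38 = 2/5.
[DGF] = ½·(7·(-7/5−1) + (-1/5)·(1−(-7)) + (-6)·(-7−(-7/5))) = ½·(-84/5 − 8/5 + 168/5) = 38/5, so the E-coordinate is 1/5.
[DEG] = ½·(7·(5−(-7/5)) + (-3)·(-7/5−(-7)) + (-1/5)·(-7−5)) = ½·(224/5 − 84/5 + 12/5) = 76/5, so the F-coordinate is 2/5.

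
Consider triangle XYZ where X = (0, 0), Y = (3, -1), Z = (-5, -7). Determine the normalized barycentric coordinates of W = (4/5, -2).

Signed area of the reference triangle: [XYZ] = ½·(0·(-1−(-7)) + 3·(-7−0) + (-5)·(0−(-1))) = ½·(0 − 21 − 5) = -13.
[WYZ] = ½·((4/5)·(-1−(-7)) + 3·(-7−(-2)) + (-5)·(-2−(-1))) = ½·(24/5 − 15 + 5) = -13/5, so the X-coordinate is (-13/5)/(-13) = 1/5.
[XWZ] = ½·(0·(-2−(-7)) + (4/5)·(-7−0) + (-5)·(0−(-2))) = ½·(0 − 28/5 − 10) = -39/5, so the Y-coordinate is 3/5.
[XYW] = ½·(0·(-1−(-2)) + 3·(-2−0) + (4/5)·(0−(-1))) = ½·(0 − 6 + 4/5) = -13/5, so the Z-coordinate is 1/5.
Check: 1/5 + 3/5 + 1/5 = 1.

(1/5, 3/5, 1/5)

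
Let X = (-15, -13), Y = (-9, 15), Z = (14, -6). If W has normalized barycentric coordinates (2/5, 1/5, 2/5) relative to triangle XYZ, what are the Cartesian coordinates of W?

W = (2/5)·X + (1/5)·Y + (2/5)·Z.
x-coordinate: (2/5)·(-15) + (1/5)·(-9) + (2/5)·14 = -11/5.
y-coordinate: (2/5)·(-13) + (1/5)·15 + (2/5)·(-6) = -23/5.

(-11/5, -23/5)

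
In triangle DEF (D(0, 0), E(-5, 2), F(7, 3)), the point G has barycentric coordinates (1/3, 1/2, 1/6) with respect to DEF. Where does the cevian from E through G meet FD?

(7/3, 1)

Line EG meets FD where the E-coordinate vanishes; zeroing G's E-weight and renormalizing leaves F, D-weights 1/6 : 1/3 → (1/3, 2/3).
So H = (1/3)·F + (2/3)·D = (7/3, 1).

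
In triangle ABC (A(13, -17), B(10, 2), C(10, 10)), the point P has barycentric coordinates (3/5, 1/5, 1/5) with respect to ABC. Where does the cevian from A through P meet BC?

Line AP meets BC where the A-coordinate vanishes; zeroing P's A-weight and renormalizing leaves B, C-weights 1/5 : 1/5 → (1/2, 1/2).
So Q = (1/2)·B + (1/2)·C = (10, 6).

(10, 6)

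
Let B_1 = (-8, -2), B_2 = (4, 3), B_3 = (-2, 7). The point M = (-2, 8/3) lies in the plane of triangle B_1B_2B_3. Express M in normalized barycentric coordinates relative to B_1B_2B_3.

Signed area of the reference triangle: [B_1B_2B_3] = ½·((-8)·(3−7) + 4·(7−(-2)) + (-2)·(-2−3)) = ½·(32 + 36 + 10) = 39.
[MB_2B_3] = ½·((-2)·(3−7) + 4·(7−(8/3)) + (-2)·(8/3−3)) = ½·(8 + 52/3 + 2/3) = 13, so the B_1-coordinate is 13/39 = 1/3.
[B_1MB_3] = ½·((-8)·(8/3−7) + (-2)·(7−(-2)) + (-2)·(-2−(8/3))) = ½·(104/3 − 18 + 28/3) = 13, so the B_2-coordinate is 1/3.
[B_1B_2M] = ½·((-8)·(3−(8/3)) + 4·(8/3−(-2)) + (-2)·(-2−3)) = ½·(-8/3 + 56/3 + 10) = 13, so the B_3-coordinate is 1/3.

(1/3, 1/3, 1/3)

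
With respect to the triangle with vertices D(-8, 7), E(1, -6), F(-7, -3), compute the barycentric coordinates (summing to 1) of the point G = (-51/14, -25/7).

Signed area of the reference triangle: [DEF] = ½·((-8)·(-6−(-3)) + 1·(-3−7) + (-7)·(7−(-6))) = ½·(24 − 10 − 91) = -77/2.
[GEF] = ½·((-51/14)·(-6−(-3)) + 1·(-3−(-25/7)) + (-7)·(-25/7−(-6))) = ½·(153/14 + 4/7 − 17) = -11/4, so the D-coordinate is (-11/4)/(-77/2) = 1/14.
[DGF] = ½·((-8)·(-25/7−(-3)) + (-51/14)·(-3−7) + (-7)·(7−(-25/7))) = ½·(32/7 + 255/7 − 74) = -33/2, so the E-coordinate is 3/7.
[DEG] = ½·((-8)·(-6−(-25/7)) + 1·(-25/7−7) + (-51/14)·(7−(-6))) = ½·(136/7 − 74/7 − 663/14) = -77/4, so the F-coordinate is 1/2.
Check: 1/14 + 3/7 + 1/2 = 1.

(1/14, 3/7, 1/2)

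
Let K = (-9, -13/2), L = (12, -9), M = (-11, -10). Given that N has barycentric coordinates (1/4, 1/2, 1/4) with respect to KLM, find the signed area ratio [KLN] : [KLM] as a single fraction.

The signed ratio [KLN]/[KLM] equals the barycentric coordinate of N at vertex M, which is 1/4.

1/4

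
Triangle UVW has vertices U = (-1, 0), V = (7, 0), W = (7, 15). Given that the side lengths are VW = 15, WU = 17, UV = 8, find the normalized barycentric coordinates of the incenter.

(3/8, 17/40, 1/5)

The incenter has barycentric coordinates proportional to the opposite side lengths: (15 : 17 : 8).
Normalizing by 15+17+8 = 40 gives (3/8, 17/40, 1/5).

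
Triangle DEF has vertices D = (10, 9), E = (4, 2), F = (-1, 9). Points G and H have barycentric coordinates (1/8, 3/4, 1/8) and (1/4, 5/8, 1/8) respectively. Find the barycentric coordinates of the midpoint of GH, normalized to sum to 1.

(3/16, 11/16, 1/8)

Since both coordinate triples sum to 1, the midpoint's barycentrics are the componentwise average.
(1/8+1/4)/2 = 3/16; similarly 11/16 and 1/8.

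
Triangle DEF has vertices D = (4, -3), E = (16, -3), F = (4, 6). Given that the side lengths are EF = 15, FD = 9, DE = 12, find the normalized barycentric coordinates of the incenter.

The incenter has barycentric coordinates proportional to the opposite side lengths: (15 : 9 : 12).
Normalizing by 15+9+12 = 36 gives (5/12, 1/4, 1/3).

(5/12, 1/4, 1/3)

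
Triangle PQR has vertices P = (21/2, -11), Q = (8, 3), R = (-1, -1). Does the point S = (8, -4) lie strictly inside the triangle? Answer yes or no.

Barycentric coordinates of S: (63/136, 111/272, 35/272).
The three coordinates are positive, positive, positive; a point is interior exactly when all three are positive.

yes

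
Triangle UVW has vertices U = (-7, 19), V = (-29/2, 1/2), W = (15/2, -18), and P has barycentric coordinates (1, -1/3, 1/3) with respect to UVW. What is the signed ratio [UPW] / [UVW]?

-1/3

The signed ratio [UPW]/[UVW] equals the barycentric coordinate of P at vertex V, which is -1/3.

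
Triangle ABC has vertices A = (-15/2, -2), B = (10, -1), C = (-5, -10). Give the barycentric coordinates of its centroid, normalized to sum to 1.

The centroid is the average of the vertices, so each weight is 1/3.

(1/3, 1/3, 1/3)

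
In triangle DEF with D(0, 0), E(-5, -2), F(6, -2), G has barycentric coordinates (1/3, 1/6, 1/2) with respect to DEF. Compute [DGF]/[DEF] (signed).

1/6

The signed ratio [DGF]/[DEF] equals the barycentric coordinate of G at vertex E, which is 1/6.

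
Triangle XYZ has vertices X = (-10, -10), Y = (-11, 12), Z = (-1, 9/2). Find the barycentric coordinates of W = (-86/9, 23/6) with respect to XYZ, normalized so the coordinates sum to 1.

(1/3, 5/9, 1/9)

Signed area of the reference triangle: [XYZ] = ½·((-10)·(12−(9/2)) + (-11)·(9/2−(-10)) + (-1)·(-10−12)) = ½·(-75 − 319/2 + 22) = -425/4.
[WYZ] = ½·((-86/9)·(12−(9/2)) + (-11)·(9/2−(23/6)) + (-1)·(23/6−12)) = ½·(-215/3 − 22/3 + 49/6) = -425/12, so the X-coordinate is (-425/12)/(-425/4) = 1/3.
[XWZ] = ½·((-10)·(23/6−(9/2)) + (-86/9)·(9/2−(-10)) + (-1)·(-10−(23/6))) = ½·(20/3 − 1247/9 + 83/6) = -2125/36, so the Y-coordinate is 5/9.
[XYW] = ½·((-10)·(12−(23/6)) + (-11)·(23/6−(-10)) + (-86/9)·(-10−12)) = ½·(-245/3 − 913/6 + 1892/9) = -425/36, so the Z-coordinate is 1/9.
Check: 1/3 + 5/9 + 1/9 = 1.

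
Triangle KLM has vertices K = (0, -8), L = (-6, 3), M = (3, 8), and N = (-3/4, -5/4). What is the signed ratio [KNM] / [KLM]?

1/4

[KLM] = ½·(0·(3−8) + (-6)·(8−(-8)) + 3·(-8−3)) = ½·(0 − 96 − 33) = -129/2.
[KNM] = ½·(0·(-5/4−8) + (-3/4)·(8−(-8)) + 3·(-8−(-5/4))) = ½·(0 − 12 − 81/4) = -129/8, so the ratio is (-129/8)/(-129/2) = 1/4.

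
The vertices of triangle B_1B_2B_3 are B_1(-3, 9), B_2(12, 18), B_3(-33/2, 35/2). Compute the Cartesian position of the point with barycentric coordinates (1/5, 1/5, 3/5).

M = (1/5)·B_1 + (1/5)·B_2 + (3/5)·B_3.
x-coordinate: (1/5)·(-3) + (1/5)·12 + (3/5)·(-33/2) = -81/10.
y-coordinate: (1/5)·9 + (1/5)·18 + (3/5)·(35/2) = 159/10.

(-81/10, 159/10)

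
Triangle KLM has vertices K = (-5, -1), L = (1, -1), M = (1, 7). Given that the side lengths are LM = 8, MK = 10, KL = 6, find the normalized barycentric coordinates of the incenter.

The incenter has barycentric coordinates proportional to the opposite side lengths: (8 : 10 : 6).
Normalizing by 8+10+6 = 24 gives (1/3, 5/12, 1/4).

(1/3, 5/12, 1/4)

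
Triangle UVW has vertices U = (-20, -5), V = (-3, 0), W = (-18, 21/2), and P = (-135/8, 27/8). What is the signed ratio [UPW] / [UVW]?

1/8

[UVW] = ½·((-20)·(0−(21/2)) + (-3)·(21/2−(-5)) + (-18)·(-5−0)) = ½·(210 − 93/2 + 90) = 507/4.
[UPW] = ½·((-20)·(27/8−(21/2)) + (-135/8)·(21/2−(-5)) + (-18)·(-5−(27/8))) = ½·(285/2 − 4185/16 + 603/4) = 507/32, so the ratio is (507/32)/(507/4) = 1/8.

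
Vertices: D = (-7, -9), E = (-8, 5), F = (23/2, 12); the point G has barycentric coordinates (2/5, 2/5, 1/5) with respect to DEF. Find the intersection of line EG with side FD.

Line EG meets FD where the E-coordinate vanishes; zeroing G's E-weight and renormalizing leaves F, D-weights 1/5 : 2/5 → (1/3, 2/3).
So H = (1/3)·F + (2/3)·D = (-5/6, -2).

(-5/6, -2)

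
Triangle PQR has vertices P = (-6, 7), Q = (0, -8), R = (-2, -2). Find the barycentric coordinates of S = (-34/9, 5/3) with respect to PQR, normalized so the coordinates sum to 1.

Signed area of the reference triangle: [PQR] = ½·((-6)·(-8−(-2)) + 0·(-2−7) + (-2)·(7−(-8))) = ½·(36 + 0 − 30) = 3.
[SQR] = ½·((-34/9)·(-8−(-2)) + 0·(-2−(5/3)) + (-2)·(5/3−(-8))) = ½·(68/3 + 0 − 58/3) = 5/3, so the P-coordinate is (5/3)/3 = 5/9.
[PSR] = ½·((-6)·(5/3−(-2)) + (-34/9)·(-2−7) + (-2)·(7−(5/3))) = ½·(-22 + 34 − 32/3) = 2/3, so the Q-coordinate is 2/9.
[PQS] = ½·((-6)·(-8−(5/3)) + 0·(5/3−7) + (-34/9)·(7−(-8))) = ½·(58 + 0 − 170/3) = 2/3, so the R-coordinate is 2/9.

(5/9, 2/9, 2/9)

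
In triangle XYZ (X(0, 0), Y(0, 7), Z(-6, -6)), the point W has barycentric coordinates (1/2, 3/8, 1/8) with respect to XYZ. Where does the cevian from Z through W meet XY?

(0, 3)

Line ZW meets XY where the Z-coordinate vanishes; zeroing W's Z-weight and renormalizing leaves X, Y-weights 1/2 : 3/8 → (4/7, 3/7).
So V = (4/7)·X + (3/7)·Y = (0, 3).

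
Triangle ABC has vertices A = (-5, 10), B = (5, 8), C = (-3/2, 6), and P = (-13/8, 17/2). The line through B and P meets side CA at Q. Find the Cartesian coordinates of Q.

Barycentric coordinates of P with respect to ABC: (1/2, 1/4, 1/4).
On side CA the B-coordinate is zero; dropping P's B-weight 1/4 and renormalizing the remaining 1/4 : 1/2 gives weights 1/3, 2/3 on C, A.
Q = (1/3)·(-3/2, 6) + (2/3)·(-5, 10) = (-23/6, 26/3).

(-23/6, 26/3)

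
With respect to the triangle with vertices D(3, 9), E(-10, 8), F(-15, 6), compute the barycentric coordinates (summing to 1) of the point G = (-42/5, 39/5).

(1/5, 3/5, 1/5)

Signed area of the reference triangle: [DEF] = ½·(3·(8−6) + (-10)·(6−9) + (-15)·(9−8)) = ½·(6 + 30 − 15) = 21/2.
[GEF] = ½·((-42/5)·(8−6) + (-10)·(6−(39/5)) + (-15)·(39/5−8)) = ½·(-84/5 + 18 + 3) = 21/10, so the D-coordinate is (21/10)/(21/2) = 1/5.
[DGF] = ½·(3·(39/5−6) + (-42/5)·(6−9) + (-15)·(9−(39/5))) = ½·(27/5 + 126/5 − 18) = 63/10, so the E-coordinate is 3/5.
[DEG] = ½·(3·(8−(39/5)) + (-10)·(39/5−9) + (-42/5)·(9−8)) = ½·(3/5 + 12 − 42/5) = 21/10, so the F-coordinate is 1/5.
Check: 1/5 + 3/5 + 1/5 = 1.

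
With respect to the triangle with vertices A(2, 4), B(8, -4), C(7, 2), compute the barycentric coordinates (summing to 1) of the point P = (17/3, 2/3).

Signed area of the reference triangle: [ABC] = ½·(2·(-4−2) + 8·(2−4) + 7·(4−(-4))) = ½·(-12 − 16 + 56) = 14.
[PBC] = ½·((17/3)·(-4−2) + 8·(2−(2/3)) + 7·(2/3−(-4))) = ½·(-34 + 32/3 + 98/3) = 14/3, so the A-coordinate is (14/3)/14 = 1/3.
[APC] = ½·(2·(2/3−2) + (17/3)·(2−4) + 7·(4−(2/3))) = ½·(-8/3 − 34/3 + 70/3) = 14/3, so the B-coordinate is 1/3.
[ABP] = ½·(2·(-4−(2/3)) + 8·(2/3−4) + (17/3)·(4−(-4))) = ½·(-28/3 − 80/3 + 136/3) = 14/3, so the C-coordinate is 1/3.
Check: 1/3 + 1/3 + 1/3 = 1.

(1/3, 1/3, 1/3)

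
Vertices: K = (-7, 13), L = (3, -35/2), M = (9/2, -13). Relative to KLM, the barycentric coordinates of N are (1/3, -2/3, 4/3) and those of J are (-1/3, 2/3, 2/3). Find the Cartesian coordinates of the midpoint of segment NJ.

(9/2, -13)

Barycentric coordinates of the midpoint are the average: (0, 0, 1).
Converting: 0·K + 0·L + 1·M = (9/2, -13).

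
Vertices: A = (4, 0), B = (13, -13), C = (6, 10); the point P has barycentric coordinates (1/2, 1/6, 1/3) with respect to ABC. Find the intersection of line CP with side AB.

(25/4, -13/4)

Line CP meets AB where the C-coordinate vanishes; zeroing P's C-weight and renormalizing leaves A, B-weights 1/2 : 1/6 → (3/4, 1/4).
So Q = (3/4)·A + (1/4)·B = (25/4, -13/4).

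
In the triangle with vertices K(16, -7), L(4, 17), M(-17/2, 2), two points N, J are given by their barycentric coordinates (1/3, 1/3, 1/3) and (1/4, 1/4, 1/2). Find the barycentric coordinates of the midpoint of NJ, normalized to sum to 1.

Since both coordinate triples sum to 1, the midpoint's barycentrics are the componentwise average.
(1/3+1/4)/2 = 7/24; similarly 7/24 and 5/12.

(7/24, 7/24, 5/12)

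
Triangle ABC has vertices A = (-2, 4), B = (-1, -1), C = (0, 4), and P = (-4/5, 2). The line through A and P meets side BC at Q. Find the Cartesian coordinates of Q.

Barycentric coordinates of P with respect to ABC: (1/5, 2/5, 2/5).
On side BC the A-coordinate is zero; dropping P's A-weight 1/5 and renormalizing the remaining 2/5 : 2/5 gives weights 1/2, 1/2 on B, C.
Q = (1/2)·(-1, -1) + (1/2)·(0, 4) = (-1/2, 3/2).

(-1/2, 3/2)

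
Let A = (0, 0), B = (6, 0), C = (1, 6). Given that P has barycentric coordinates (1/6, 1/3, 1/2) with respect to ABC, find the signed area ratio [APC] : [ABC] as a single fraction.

The signed ratio [APC]/[ABC] equals the barycentric coordinate of P at vertex B, which is 1/3.

1/3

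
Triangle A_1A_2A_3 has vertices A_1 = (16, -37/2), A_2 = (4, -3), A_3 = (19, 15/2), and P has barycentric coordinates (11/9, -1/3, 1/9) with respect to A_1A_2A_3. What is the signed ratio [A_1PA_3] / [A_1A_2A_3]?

-1/3

The signed ratio [A_1PA_3]/[A_1A_2A_3] equals the barycentric coordinate of P at vertex A_2, which is -1/3.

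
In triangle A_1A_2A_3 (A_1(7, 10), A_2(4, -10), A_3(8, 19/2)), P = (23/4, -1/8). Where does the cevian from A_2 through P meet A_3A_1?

(15/2, 39/4)

Barycentric coordinates of P with respect to A_1A_2A_3: (1/4, 1/2, 1/4).
On side A_3A_1 the A_2-coordinate is zero; dropping P's A_2-weight 1/2 and renormalizing the remaining 1/4 : 1/4 gives weights 1/2, 1/2 on A_3, A_1.
Q = (1/2)·(8, 19/2) + (1/2)·(7, 10) = (15/2, 39/4).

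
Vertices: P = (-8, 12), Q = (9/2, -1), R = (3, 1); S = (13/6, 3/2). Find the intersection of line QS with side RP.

(-5/2, 13/2)

Barycentric coordinates of S with respect to PQR: (1/6, 2/3, 1/6).
On side RP the Q-coordinate is zero; dropping S's Q-weight 2/3 and renormalizing the remaining 1/6 : 1/6 gives weights 1/2, 1/2 on R, P.
T = (1/2)·(3, 1) + (1/2)·(-8, 12) = (-5/2, 13/2).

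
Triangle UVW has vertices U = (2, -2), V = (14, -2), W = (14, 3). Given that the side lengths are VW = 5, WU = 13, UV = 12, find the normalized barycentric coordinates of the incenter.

The incenter has barycentric coordinates proportional to the opposite side lengths: (5 : 13 : 12).
Normalizing by 5+13+12 = 30 gives (1/6, 13/30, 2/5).

(1/6, 13/30, 2/5)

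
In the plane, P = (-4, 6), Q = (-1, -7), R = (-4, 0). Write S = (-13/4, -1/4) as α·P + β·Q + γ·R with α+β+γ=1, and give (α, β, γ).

Signed area of the reference triangle: [PQR] = ½·((-4)·(-7−0) + (-1)·(0−6) + (-4)·(6−(-7))) = ½·(28 + 6 − 52) = -9.
[SQR] = ½·((-13/4)·(-7−0) + (-1)·(0−(-1/4)) + (-4)·(-1/4−(-7))) = ½·(91/4 − 1/4 − 27) = -9/4, so the P-coordinate is (-9/4)/(-9) = 1/4.
[PSR] = ½·((-4)·(-1/4−0) + (-13/4)·(0−6) + (-4)·(6−(-1/4))) = ½·(1 + 39/2 − 25) = -9/4, so the Q-coordinate is 1/4.
[PQS] = ½·((-4)·(-7−(-1/4)) + (-1)·(-1/4−6) + (-13/4)·(6−(-7))) = ½·(27 + 25/4 − 169/4) = -9/2, so the R-coordinate is 1/2.

(1/4, 1/4, 1/2)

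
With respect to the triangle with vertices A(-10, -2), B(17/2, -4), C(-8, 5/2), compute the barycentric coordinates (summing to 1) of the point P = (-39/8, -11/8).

Signed area of the reference triangle: [ABC] = ½·((-10)·(-4−(5/2)) + (17/2)·(5/2−(-2)) + (-8)·(-2−(-4))) = ½·(65 + 153/4 − 16) = 349/8.
[PBC] = ½·((-39/8)·(-4−(5/2)) + (17/2)·(5/2−(-11/8)) + (-8)·(-11/8−(-4))) = ½·(507/16 + 527/16 − 21) = 349/16, so the A-coordinate is (349/16)/(349/8) = 1/2.
[APC] = ½·((-10)·(-11/8−(5/2)) + (-39/8)·(5/2−(-2)) + (-8)·(-2−(-11/8))) = ½·(155/4 − 351/16 + 5) = 349/32, so the B-coordinate is 1/4.
[ABP] = ½·((-10)·(-4−(-11/8)) + (17/2)·(-11/8−(-2)) + (-39/8)·(-2−(-4))) = ½·(105/4 + 85/16 − 39/4) = 349/32, so the C-coordinate is 1/4.
Check: 1/2 + 1/4 + 1/4 = 1.

(1/2, 1/4, 1/4)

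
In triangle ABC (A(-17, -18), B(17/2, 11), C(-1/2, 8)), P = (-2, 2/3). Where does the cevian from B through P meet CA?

Barycentric coordinates of P with respect to ABC: (1/3, 4/9, 2/9).
On side CA the B-coordinate is zero; dropping P's B-weight 4/9 and renormalizing the remaining 2/9 : 1/3 gives weights 2/5, 3/5 on C, A.
Q = (2/5)·(-1/2, 8) + (3/5)·(-17, -18) = (-52/5, -38/5).

(-52/5, -38/5)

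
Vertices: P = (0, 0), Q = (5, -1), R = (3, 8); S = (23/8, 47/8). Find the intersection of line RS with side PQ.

Barycentric coordinates of S with respect to PQR: (1/8, 1/8, 3/4).
On side PQ the R-coordinate is zero; dropping S's R-weight 3/4 and renormalizing the remaining 1/8 : 1/8 gives weights 1/2, 1/2 on P, Q.
T = (1/2)·(0, 0) + (1/2)·(5, -1) = (5/2, -1/2).

(5/2, -1/2)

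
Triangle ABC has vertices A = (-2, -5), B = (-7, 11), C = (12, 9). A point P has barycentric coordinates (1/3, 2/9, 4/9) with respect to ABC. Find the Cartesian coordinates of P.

P = (1/3)·A + (2/9)·B + (4/9)·C.
x-coordinate: (1/3)·(-2) + (2/9)·(-7) + (4/9)·12 = 28/9.
y-coordinate: (1/3)·(-5) + (2/9)·11 + (4/9)·9 = 43/9.

(28/9, 43/9)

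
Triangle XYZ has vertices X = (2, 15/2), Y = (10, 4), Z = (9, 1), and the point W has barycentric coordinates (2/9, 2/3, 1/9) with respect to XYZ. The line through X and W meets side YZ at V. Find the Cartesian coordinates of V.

Line XW meets YZ where the X-coordinate vanishes; zeroing W's X-weight and renormalizing leaves Y, Z-weights 2/3 : 1/9 → (6/7, 1/7).
So V = (6/7)·Y + (1/7)·Z = (69/7, 25/7).

(69/7, 25/7)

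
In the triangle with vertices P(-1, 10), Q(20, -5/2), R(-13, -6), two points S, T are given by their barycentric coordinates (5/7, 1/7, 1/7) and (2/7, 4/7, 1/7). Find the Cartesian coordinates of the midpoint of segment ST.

Barycentric coordinates of the midpoint are the average: (1/2, 5/14, 1/7).
Converting: (1/2)·P + (5/14)·Q + (1/7)·R = (67/14, 13/4).

(67/14, 13/4)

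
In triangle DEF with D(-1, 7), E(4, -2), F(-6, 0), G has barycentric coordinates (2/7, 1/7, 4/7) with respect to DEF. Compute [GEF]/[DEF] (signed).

2/7

The signed ratio [GEF]/[DEF] equals the barycentric coordinate of G at vertex D, which is 2/7.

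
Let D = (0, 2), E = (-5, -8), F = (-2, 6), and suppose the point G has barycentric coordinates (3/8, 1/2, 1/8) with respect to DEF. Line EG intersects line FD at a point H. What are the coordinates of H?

Line EG meets FD where the E-coordinate vanishes; zeroing G's E-weight and renormalizing leaves F, D-weights 1/8 : 3/8 → (1/4, 3/4).
So H = (1/4)·F + (3/4)·D = (-1/2, 3).

(-1/2, 3)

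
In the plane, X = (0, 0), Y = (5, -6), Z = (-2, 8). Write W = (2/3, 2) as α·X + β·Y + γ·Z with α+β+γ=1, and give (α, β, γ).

Signed area of the reference triangle: [XYZ] = ½·(0·(-6−8) + 5·(8−0) + (-2)·(0−(-6))) = ½·(0 + 40 − 12) = 14.
[WYZ] = ½·((2/3)·(-6−8) + 5·(8−2) + (-2)·(2−(-6))) = ½·(-28/3 + 30 − 16) = 7/3, so the X-coordinate is (7/3)/14 = 1/6.
[XWZ] = ½·(0·(2−8) + (2/3)·(8−0) + (-2)·(0−2)) = ½·(0 + 16/3 + 4) = 14/3, so the Y-coordinate is 1/3.
[XYW] = ½·(0·(-6−2) + 5·(2−0) + (2/3)·(0−(-6))) = ½·(0 + 10 + 4) = 7, so the Z-coordinate is 1/2.

(1/6, 1/3, 1/2)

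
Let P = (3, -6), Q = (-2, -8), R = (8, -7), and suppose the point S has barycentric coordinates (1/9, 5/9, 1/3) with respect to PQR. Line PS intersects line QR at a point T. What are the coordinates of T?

(7/4, -61/8)

Line PS meets QR where the P-coordinate vanishes; zeroing S's P-weight and renormalizing leaves Q, R-weights 5/9 : 1/3 → (5/8, 3/8).
So T = (5/8)·Q + (3/8)·R = (7/4, -61/8).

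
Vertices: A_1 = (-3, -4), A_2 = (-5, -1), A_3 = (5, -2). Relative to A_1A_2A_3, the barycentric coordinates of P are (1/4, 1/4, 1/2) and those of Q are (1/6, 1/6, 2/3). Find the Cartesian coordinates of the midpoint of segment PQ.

Barycentric coordinates of the midpoint are the average: (5/24, 5/24, 7/12).
Converting: (5/24)·A_1 + (5/24)·A_2 + (7/12)·A_3 = (5/4, -53/24).

(5/4, -53/24)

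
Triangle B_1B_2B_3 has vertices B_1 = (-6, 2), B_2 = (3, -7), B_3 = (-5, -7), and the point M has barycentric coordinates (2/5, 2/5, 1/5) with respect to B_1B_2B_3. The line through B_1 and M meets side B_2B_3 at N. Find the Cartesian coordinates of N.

Line B_1M meets B_2B_3 where the B_1-coordinate vanishes; zeroing M's B_1-weight and renormalizing leaves B_2, B_3-weights 2/5 : 1/5 → (2/3, 1/3).
So N = (2/3)·B_2 + (1/3)·B_3 = (1/3, -7).

(1/3, -7)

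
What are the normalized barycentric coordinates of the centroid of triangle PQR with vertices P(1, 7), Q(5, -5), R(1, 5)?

The centroid is the average of the vertices, so each weight is 1/3.

(1/3, 1/3, 1/3)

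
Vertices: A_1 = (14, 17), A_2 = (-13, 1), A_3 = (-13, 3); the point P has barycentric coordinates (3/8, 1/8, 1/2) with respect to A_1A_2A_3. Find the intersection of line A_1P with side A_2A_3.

(-13, 13/5)

Line A_1P meets A_2A_3 where the A_1-coordinate vanishes; zeroing P's A_1-weight and renormalizing leaves A_2, A_3-weights 1/8 : 1/2 → (1/5, 4/5).
So Q = (1/5)·A_2 + (4/5)·A_3 = (-13, 13/5).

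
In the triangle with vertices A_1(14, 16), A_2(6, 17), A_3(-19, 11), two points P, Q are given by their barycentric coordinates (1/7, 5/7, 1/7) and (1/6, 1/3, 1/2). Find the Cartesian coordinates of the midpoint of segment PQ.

(-67/84, 179/12)

Barycentric coordinates of the midpoint are the average: (13/84, 11/21, 9/28).
Converting: (13/84)·A_1 + (11/21)·A_2 + (9/28)·A_3 = (-67/84, 179/12).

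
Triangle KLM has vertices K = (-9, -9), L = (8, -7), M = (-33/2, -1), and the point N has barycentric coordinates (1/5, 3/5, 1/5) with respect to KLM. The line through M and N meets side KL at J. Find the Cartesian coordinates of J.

(15/4, -15/2)

Line MN meets KL where the M-coordinate vanishes; zeroing N's M-weight and renormalizing leaves K, L-weights 1/5 : 3/5 → (1/4, 3/4).
So J = (1/4)·K + (3/4)·L = (15/4, -15/2).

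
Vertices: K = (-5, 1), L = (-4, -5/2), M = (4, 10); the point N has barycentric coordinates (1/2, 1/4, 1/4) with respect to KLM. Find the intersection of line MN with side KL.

Line MN meets KL where the M-coordinate vanishes; zeroing N's M-weight and renormalizing leaves K, L-weights 1/2 : 1/4 → (2/3, 1/3).
So J = (2/3)·K + (1/3)·L = (-14/3, -1/6).

(-14/3, -1/6)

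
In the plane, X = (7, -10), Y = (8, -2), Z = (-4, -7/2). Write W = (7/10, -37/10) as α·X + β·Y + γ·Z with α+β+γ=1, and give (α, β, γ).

(1/10, 3/10, 3/5)

Signed area of the reference triangle: [XYZ] = ½·(7·(-2−(-7/2)) + 8·(-7/2−(-10)) + (-4)·(-10−(-2))) = ½·(21/2 + 52 + 32) = 189/4.
[WYZ] = ½·((7/10)·(-2−(-7/2)) + 8·(-7/2−(-37/10)) + (-4)·(-37/10−(-2))) = ½·(21/20 + 8/5 + 34/5) = 189/40, so the X-coordinate is (189/40)/(189/4) = 1/10.
[XWZ] = ½·(7·(-37/10−(-7/2)) + (7/10)·(-7/2−(-10)) + (-4)·(-10−(-37/10))) = ½·(-7/5 + 91/20 + 126/5) = 567/40, so the Y-coordinate is 3/10.
[XYW] = ½·(7·(-2−(-37/10)) + 8·(-37/10−(-10)) + (7/10)·(-10−(-2))) = ½·(119/10 + 252/5 − 28/5) = 567/20, so the Z-coordinate is 3/5.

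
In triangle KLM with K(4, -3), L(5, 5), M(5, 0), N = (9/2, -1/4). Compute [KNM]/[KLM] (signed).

1/4

[KLM] = ½·(4·(5−0) + 5·(0−(-3)) + 5·(-3−5)) = ½·(20 + 15 − 40) = -5/2.
[KNM] = ½·(4·(-1/4−0) + (9/2)·(0−(-3)) + 5·(-3−(-1/4))) = ½·(-1 + 27/2 − 55/4) = -5/8, so the ratio is (-5/8)/(-5/2) = 1/4.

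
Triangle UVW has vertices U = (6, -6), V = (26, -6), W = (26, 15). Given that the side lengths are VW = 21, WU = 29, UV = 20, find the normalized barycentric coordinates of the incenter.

The incenter has barycentric coordinates proportional to the opposite side lengths: (21 : 29 : 20).
Normalizing by 21+29+20 = 70 gives (3/10, 29/70, 2/7).

(3/10, 29/70, 2/7)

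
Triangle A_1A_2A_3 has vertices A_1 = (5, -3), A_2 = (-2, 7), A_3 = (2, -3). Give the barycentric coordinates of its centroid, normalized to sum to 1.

The centroid is the average of the vertices, so each weight is 1/3.

(1/3, 1/3, 1/3)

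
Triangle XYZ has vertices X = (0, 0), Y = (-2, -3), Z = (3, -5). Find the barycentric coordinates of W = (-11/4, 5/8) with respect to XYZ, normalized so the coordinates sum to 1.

Signed area of the reference triangle: [XYZ] = ½·(0·(-3−(-5)) + (-2)·(-5−0) + 3·(0−(-3))) = ½·(0 + 10 + 9) = 19/2.
[WYZ] = ½·((-11/4)·(-3−(-5)) + (-2)·(-5−(5/8)) + 3·(5/8−(-3))) = ½·(-11/2 + 45/4 + 87/8) = 133/16, so the X-coordinate is (133/16)/(19/2) = 7/8.
[XWZ] = ½·(0·(5/8−(-5)) + (-11/4)·(-5−0) + 3·(0−(5/8))) = ½·(0 + 55/4 − 15/8) = 95/16, so the Y-coordinate is 5/8.
[XYW] = ½·(0·(-3−(5/8)) + (-2)·(5/8−0) + (-11/4)·(0−(-3))) = ½·(0 − 5/4 − 33/4) = -19/4, so the Z-coordinate is -1/2.
Check: 7/8 + 5/8 − 1/2 = 1.

(7/8, 5/8, -1/2)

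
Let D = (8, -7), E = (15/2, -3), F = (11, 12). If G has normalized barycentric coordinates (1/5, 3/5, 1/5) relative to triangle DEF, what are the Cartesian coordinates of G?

(83/10, -4/5)

G = (1/5)·D + (3/5)·E + (1/5)·F.
x-coordinate: (1/5)·8 + (3/5)·(15/2) + (1/5)·11 = 83/10.
y-coordinate: (1/5)·(-7) + (3/5)·(-3) + (1/5)·12 = -4/5.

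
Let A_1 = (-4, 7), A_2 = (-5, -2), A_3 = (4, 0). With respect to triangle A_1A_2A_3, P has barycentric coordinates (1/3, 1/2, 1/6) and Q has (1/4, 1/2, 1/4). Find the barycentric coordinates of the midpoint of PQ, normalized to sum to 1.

Since both coordinate triples sum to 1, the midpoint's barycentrics are the componentwise average.
(1/3+1/4)/2 = 7/24; similarly 1/2 and 5/24.

(7/24, 1/2, 5/24)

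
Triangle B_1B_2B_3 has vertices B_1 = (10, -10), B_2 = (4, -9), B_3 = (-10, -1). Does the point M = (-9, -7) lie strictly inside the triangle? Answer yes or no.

no

Barycentric coordinates of M: (-38/17, 111/34, -1/34).
The three coordinates are negative, positive, negative; a point is interior exactly when all three are positive.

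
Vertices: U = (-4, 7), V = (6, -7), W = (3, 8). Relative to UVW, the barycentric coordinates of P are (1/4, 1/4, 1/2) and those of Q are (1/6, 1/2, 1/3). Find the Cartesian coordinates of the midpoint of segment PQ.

(8/3, 13/6)

Barycentric coordinates of the midpoint are the average: (5/24, 3/8, 5/12).
Converting: (5/24)·U + (3/8)·V + (5/12)·W = (8/3, 13/6).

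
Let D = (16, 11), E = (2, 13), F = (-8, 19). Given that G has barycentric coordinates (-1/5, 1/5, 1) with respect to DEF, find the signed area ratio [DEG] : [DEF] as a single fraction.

The signed ratio [DEG]/[DEF] equals the barycentric coordinate of G at vertex F, which is 1.

1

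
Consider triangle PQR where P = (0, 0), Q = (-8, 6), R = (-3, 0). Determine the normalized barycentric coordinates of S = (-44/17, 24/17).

(9/17, 4/17, 4/17)

Signed area of the reference triangle: [PQR] = ½·(0·(6−0) + (-8)·(0−0) + (-3)·(0−6)) = ½·(0 + 0 + 18) = 9.
[SQR] = ½·((-44/17)·(6−0) + (-8)·(0−(24/17)) + (-3)·(24/17−6)) = ½·(-264/17 + 192/17 + 234/17) = 81/17, so the P-coordinate is (81/17)/9 = 9/17.
[PSR] = ½·(0·(24/17−0) + (-44/17)·(0−0) + (-3)·(0−(24/17))) = ½·(0 + 0 + 72/17) = 36/17, so the Q-coordinate is 4/17.
[PQS] = ½·(0·(6−(24/17)) + (-8)·(24/17−0) + (-44/17)·(0−6)) = ½·(0 − 192/17 + 264/17) = 36/17, so the R-coordinate is 4/17.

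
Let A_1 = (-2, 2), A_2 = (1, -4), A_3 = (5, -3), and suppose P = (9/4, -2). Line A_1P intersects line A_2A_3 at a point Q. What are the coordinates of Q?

(11/3, -10/3)

Barycentric coordinates of P with respect to A_1A_2A_3: (1/4, 1/4, 1/2).
On side A_2A_3 the A_1-coordinate is zero; dropping P's A_1-weight 1/4 and renormalizing the remaining 1/4 : 1/2 gives weights 1/3, 2/3 on A_2, A_3.
Q = (1/3)·(1, -4) + (2/3)·(5, -3) = (11/3, -10/3).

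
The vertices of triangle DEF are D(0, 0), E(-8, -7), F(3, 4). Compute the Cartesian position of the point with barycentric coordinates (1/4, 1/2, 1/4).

G = (1/4)·D + (1/2)·E + (1/4)·F.
x-coordinate: (1/4)·0 + (1/2)·(-8) + (1/4)·3 = -13/4.
y-coordinate: (1/4)·0 + (1/2)·(-7) + (1/4)·4 = -5/2.

(-13/4, -5/2)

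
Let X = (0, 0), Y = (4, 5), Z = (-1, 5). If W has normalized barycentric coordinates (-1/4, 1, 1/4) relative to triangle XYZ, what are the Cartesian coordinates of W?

(15/4, 25/4)

W = (-1/4)·X + 1·Y + (1/4)·Z.
x-coordinate: (-1/4)·0 + 1·4 + (1/4)·(-1) = 15/4.
y-coordinate: (-1/4)·0 + 1·5 + (1/4)·5 = 25/4.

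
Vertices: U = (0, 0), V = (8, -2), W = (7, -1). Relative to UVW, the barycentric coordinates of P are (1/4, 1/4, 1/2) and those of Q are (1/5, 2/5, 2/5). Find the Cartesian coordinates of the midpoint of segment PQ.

Barycentric coordinates of the midpoint are the average: (9/40, 13/40, 9/20).
Converting: (9/40)·U + (13/40)·V + (9/20)·W = (23/4, -11/10).

(23/4, -11/10)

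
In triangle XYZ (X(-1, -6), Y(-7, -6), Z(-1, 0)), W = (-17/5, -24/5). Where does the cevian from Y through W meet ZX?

Barycentric coordinates of W with respect to XYZ: (2/5, 2/5, 1/5).
On side ZX the Y-coordinate is zero; dropping W's Y-weight 2/5 and renormalizing the remaining 1/5 : 2/5 gives weights 1/3, 2/3 on Z, X.
V = (1/3)·(-1, 0) + (2/3)·(-1, -6) = (-1, -4).

(-1, -4)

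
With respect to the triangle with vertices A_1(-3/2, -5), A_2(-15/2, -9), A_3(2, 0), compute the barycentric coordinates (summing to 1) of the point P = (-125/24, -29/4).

Signed area of the reference triangle: [A_1A_2A_3] = ½·((-3/2)·(-9−0) + (-15/2)·(0−(-5)) + 2·(-5−(-9))) = ½·(27/2 − 75/2 + 8) = -8.
[PA_2A_3] = ½·((-125/24)·(-9−0) + (-15/2)·(0−(-29/4)) + 2·(-29/4−(-9))) = ½·(375/8 − 435/8 + 7/2) = -2, so the A_1-coordinate is (-2)/(-8) = 1/4.
[A_1PA_3] = ½·((-3/2)·(-29/4−0) + (-125/24)·(0−(-5)) + 2·(-5−(-29/4))) = ½·(87/8 − 625/24 + 9/2) = -16/3, so the A_2-coordinate is 2/3.
[A_1A_2P] = ½·((-3/2)·(-9−(-29/4)) + (-15/2)·(-29/4−(-5)) + (-125/24)·(-5−(-9))) = ½·(21/8 + 135/8 − 125/6) = -2/3, so the A_3-coordinate is 1/12.

(1/4, 2/3, 1/12)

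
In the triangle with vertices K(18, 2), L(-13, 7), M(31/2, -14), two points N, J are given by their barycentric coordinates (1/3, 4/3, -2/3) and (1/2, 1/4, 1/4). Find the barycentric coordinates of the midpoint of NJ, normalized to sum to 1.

Since both coordinate triples sum to 1, the midpoint's barycentrics are the componentwise average.
(1/3+1/2)/2 = 5/12; similarly 19/24 and -5/24.

(5/12, 19/24, -5/24)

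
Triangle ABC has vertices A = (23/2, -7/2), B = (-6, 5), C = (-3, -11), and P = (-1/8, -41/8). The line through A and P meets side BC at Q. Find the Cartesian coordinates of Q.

(-4, -17/3)

Barycentric coordinates of P with respect to ABC: (1/4, 1/4, 1/2).
On side BC the A-coordinate is zero; dropping P's A-weight 1/4 and renormalizing the remaining 1/4 : 1/2 gives weights 1/3, 2/3 on B, C.
Q = (1/3)·(-6, 5) + (2/3)·(-3, -11) = (-4, -17/3).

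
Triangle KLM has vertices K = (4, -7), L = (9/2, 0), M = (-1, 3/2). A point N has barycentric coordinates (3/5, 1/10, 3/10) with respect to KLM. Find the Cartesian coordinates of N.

(51/20, -15/4)

N = (3/5)·K + (1/10)·L + (3/10)·M.
x-coordinate: (3/5)·4 + (1/10)·(9/2) + (3/10)·(-1) = 51/20.
y-coordinate: (3/5)·(-7) + (1/10)·0 + (3/10)·(3/2) = -15/4.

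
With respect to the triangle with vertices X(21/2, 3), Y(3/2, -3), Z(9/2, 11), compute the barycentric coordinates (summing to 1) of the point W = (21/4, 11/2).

Signed area of the reference triangle: [XYZ] = ½·((21/2)·(-3−11) + (3/2)·(11−3) + (9/2)·(3−(-3))) = ½·(-147 + 12 + 27) = -54.
[WYZ] = ½·((21/4)·(-3−11) + (3/2)·(11−(11/2)) + (9/2)·(11/2−(-3))) = ½·(-147/2 + 33/4 + 153/4) = -27/2, so the X-coordinate is (-27/2)/(-54) = 1/4.
[XWZ] = ½·((21/2)·(11/2−11) + (21/4)·(11−3) + (9/2)·(3−(11/2))) = ½·(-231/4 + 42 − 45/4) = -27/2, so the Y-coordinate is 1/4.
[XYW] = ½·((21/2)·(-3−(11/2)) + (3/2)·(11/2−3) + (21/4)·(3−(-3))) = ½·(-357/4 + 15/4 + 63/2) = -27, so the Z-coordinate is 1/2.
Check: 1/4 + 1/4 + 1/2 = 1.

(1/4, 1/4, 1/2)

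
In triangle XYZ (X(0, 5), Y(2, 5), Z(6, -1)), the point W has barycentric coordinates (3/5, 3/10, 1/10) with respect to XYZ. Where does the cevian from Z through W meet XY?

Line ZW meets XY where the Z-coordinate vanishes; zeroing W's Z-weight and renormalizing leaves X, Y-weights 3/5 : 3/10 → (2/3, 1/3).
So V = (2/3)·X + (1/3)·Y = (2/3, 5).

(2/3, 5)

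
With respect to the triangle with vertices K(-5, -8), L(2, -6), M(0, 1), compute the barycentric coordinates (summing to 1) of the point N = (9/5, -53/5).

Signed area of the reference triangle: [KLM] = ½·((-5)·(-6−1) + 2·(1−(-8)) + 0·(-8−(-6))) = ½·(35 + 18 + 0) = 53/2.
[NLM] = ½·((9/5)·(-6−1) + 2·(1−(-53/5)) + 0·(-53/5−(-6))) = ½·(-63/5 + 116/5 + 0) = 53/10, so the K-coordinate is (53/10)/(53/2) = 1/5.
[KNM] = ½·((-5)·(-53/5−1) + (9/5)·(1−(-8)) + 0·(-8−(-53/5))) = ½·(58 + 81/5 + 0) = 371/10, so the L-coordinate is 7/5.
[KLN] = ½·((-5)·(-6−(-53/5)) + 2·(-53/5−(-8)) + (9/5)·(-8−(-6))) = ½·(-23 − 26/5 − 18/5) = -159/10, so the M-coordinate is -3/5.

(1/5, 7/5, -3/5)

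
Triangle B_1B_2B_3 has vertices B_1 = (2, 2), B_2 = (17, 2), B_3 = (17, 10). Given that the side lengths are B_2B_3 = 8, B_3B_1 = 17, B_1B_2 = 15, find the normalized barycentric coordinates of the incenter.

(1/5, 17/40, 3/8)

The incenter has barycentric coordinates proportional to the opposite side lengths: (8 : 17 : 15).
Normalizing by 8+17+15 = 40 gives (1/5, 17/40, 3/8).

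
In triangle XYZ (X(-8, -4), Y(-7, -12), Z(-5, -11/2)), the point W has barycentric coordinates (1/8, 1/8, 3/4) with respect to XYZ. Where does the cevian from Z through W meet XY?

(-15/2, -8)

Line ZW meets XY where the Z-coordinate vanishes; zeroing W's Z-weight and renormalizing leaves X, Y-weights 1/8 : 1/8 → (1/2, 1/2).
So V = (1/2)·X + (1/2)·Y = (-15/2, -8).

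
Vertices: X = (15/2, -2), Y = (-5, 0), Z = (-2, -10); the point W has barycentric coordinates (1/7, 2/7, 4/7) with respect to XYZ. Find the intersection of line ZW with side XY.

(-5/6, -2/3)

Line ZW meets XY where the Z-coordinate vanishes; zeroing W's Z-weight and renormalizing leaves X, Y-weights 1/7 : 2/7 → (1/3, 2/3).
So V = (1/3)·X + (2/3)·Y = (-5/6, -2/3).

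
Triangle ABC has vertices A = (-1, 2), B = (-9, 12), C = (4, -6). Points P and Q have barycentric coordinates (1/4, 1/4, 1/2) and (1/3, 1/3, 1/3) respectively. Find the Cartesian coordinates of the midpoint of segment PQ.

(-5/4, 19/12)

Barycentric coordinates of the midpoint are the average: (7/24, 7/24, 5/12).
Converting: (7/24)·A + (7/24)·B + (5/12)·C = (-5/4, 19/12).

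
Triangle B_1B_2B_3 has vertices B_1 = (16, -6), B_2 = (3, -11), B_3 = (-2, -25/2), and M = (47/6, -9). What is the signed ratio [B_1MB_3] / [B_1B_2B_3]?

[B_1B_2B_3] = ½·(16·(-11−(-25/2)) + 3·(-25/2−(-6)) + (-2)·(-6−(-11))) = ½·(24 − 39/2 − 10) = -11/4.
[B_1MB_3] = ½·(16·(-9−(-25/2)) + (47/6)·(-25/2−(-6)) + (-2)·(-6−(-9))) = ½·(56 − 611/12 − 6) = -11/24, so the ratio is (-11/24)/(-11/4) = 1/6.

1/6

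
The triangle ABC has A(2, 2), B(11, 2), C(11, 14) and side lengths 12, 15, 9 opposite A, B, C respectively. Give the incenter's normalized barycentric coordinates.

The incenter has barycentric coordinates proportional to the opposite side lengths: (12 : 15 : 9).
Normalizing by 12+15+9 = 36 gives (1/3, 5/12, 1/4).

(1/3, 5/12, 1/4)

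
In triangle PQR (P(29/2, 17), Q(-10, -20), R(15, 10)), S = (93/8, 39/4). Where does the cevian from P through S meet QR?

Barycentric coordinates of S with respect to PQR: (1/2, 1/8, 3/8).
On side QR the P-coordinate is zero; dropping S's P-weight 1/2 and renormalizing the remaining 1/8 : 3/8 gives weights 1/4, 3/4 on Q, R.
T = (1/4)·(-10, -20) + (3/4)·(15, 10) = (35/4, 5/2).

(35/4, 5/2)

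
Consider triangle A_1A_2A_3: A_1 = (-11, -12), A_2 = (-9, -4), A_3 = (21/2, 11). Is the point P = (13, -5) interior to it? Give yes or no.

Barycentric coordinates of P: (233/84, -803/252, 89/63).
The three coordinates are positive, negative, positive; a point is interior exactly when all three are positive.

no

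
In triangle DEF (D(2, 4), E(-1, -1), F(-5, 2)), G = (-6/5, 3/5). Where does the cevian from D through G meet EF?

Barycentric coordinates of G with respect to DEF: (1/5, 3/5, 1/5).
On side EF the D-coordinate is zero; dropping G's D-weight 1/5 and renormalizing the remaining 3/5 : 1/5 gives weights 3/4, 1/4 on E, F.
H = (3/4)·(-1, -1) + (1/4)·(-5, 2) = (-2, -1/4).

(-2, -1/4)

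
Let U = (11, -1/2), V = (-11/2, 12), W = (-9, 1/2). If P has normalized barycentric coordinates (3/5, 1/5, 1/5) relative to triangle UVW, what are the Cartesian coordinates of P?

(37/10, 11/5)

P = (3/5)·U + (1/5)·V + (1/5)·W.
x-coordinate: (3/5)·11 + (1/5)·(-11/2) + (1/5)·(-9) = 37/10.
y-coordinate: (3/5)·(-1/2) + (1/5)·12 + (1/5)·(1/2) = 11/5.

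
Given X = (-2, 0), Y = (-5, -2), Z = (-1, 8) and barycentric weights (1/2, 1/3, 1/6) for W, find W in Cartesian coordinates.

W = (1/2)·X + (1/3)·Y + (1/6)·Z.
x-coordinate: (1/2)·(-2) + (1/3)·(-5) + (1/6)·(-1) = -17/6.
y-coordinate: (1/2)·0 + (1/3)·(-2) + (1/6)·8 = 2/3.

(-17/6, 2/3)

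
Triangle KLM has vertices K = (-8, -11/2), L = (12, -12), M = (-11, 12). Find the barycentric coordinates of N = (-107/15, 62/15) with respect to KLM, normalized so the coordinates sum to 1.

Signed area of the reference triangle: [KLM] = ½·((-8)·(-12−12) + 12·(12−(-11/2)) + (-11)·(-11/2−(-12))) = ½·(192 + 210 − 143/2) = 661/4.
[NLM] = ½·((-107/15)·(-12−12) + 12·(12−(62/15)) + (-11)·(62/15−(-12))) = ½·(856/5 + 472/5 − 2662/15) = 661/15, so the K-coordinate is (661/15)/(661/4) = 4/15.
[KNM] = ½·((-8)·(62/15−12) + (-107/15)·(12−(-11/2)) + (-11)·(-11/2−(62/15))) = ½·(944/15 − 749/6 + 3179/30) = 661/30, so the L-coordinate is 2/15.
[KLN] = ½·((-8)·(-12−(62/15)) + 12·(62/15−(-11/2)) + (-107/15)·(-11/2−(-12))) = ½·(1936/15 + 578/5 − 1391/30) = 1983/20, so the M-coordinate is 3/5.

(4/15, 2/15, 3/5)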